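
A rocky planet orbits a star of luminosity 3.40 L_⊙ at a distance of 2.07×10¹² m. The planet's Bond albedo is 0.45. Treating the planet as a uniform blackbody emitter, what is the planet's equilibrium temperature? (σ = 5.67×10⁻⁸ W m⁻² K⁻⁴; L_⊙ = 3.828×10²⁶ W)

L = 3.40 × 3.828×10²⁶ = 1.30×10²⁷ W.
Flux: S = L/(4πd²) = 1.30×10²⁷/(4π×(2.07×10¹²)²) = 24.2 W m⁻².
Energy balance: absorbed = emitted ⇒ πR²·S(1−A) = 4πR²·σT_eq⁴, so T_eq⁴ = S(1−A)/(4σ).
T_eq = [24.2 × 0.55 / (4 × 5.67×10⁻⁸)]^(1/4) = (5.86×10⁷)^(1/4) = 87.5 K.

T_eq ≈ 87.5 K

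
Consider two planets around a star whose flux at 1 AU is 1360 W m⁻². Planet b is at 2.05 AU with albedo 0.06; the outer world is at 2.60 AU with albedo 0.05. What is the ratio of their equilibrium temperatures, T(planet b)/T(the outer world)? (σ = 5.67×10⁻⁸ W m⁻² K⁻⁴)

T_eq = [S₀(1−A)/(4σd²)]^(1/4), so T ∝ (1−A)^(1/4) / √d.
T₁ = [1360×0.94/(4×5.67×10⁻⁸×2.05²)]^(1/4) = 191.37 K.
T₂ = [1360×0.95/(4×5.67×10⁻⁸×2.60²)]^(1/4) = 170.38 K.

T₁/T₂ ≈ 1.123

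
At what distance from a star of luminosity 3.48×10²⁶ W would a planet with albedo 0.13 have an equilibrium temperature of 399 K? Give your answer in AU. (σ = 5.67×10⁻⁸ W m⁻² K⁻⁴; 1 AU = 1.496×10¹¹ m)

d ≈ 0.433 AU

From T_eq⁴ = L(1−A)/(16πσd²): d = √[L(1−A)/(16πσT_eq⁴)].
d = √[3.48×10²⁶ × 0.87 / (16π × 5.67×10⁻⁸ × (399)⁴)] = 6.47×10¹⁰ m = 0.433 AU.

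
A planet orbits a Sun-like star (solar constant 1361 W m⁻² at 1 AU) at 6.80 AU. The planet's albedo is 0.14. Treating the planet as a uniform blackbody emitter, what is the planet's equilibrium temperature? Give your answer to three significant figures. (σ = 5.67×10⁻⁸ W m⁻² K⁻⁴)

T_eq ≈ 103 K

Flux at 6.80 AU: S = 1361/6.80² = 29.4 W m⁻².
Energy balance: absorbed = emitted ⇒ πR²·S(1−A) = 4πR²·σT_eq⁴, so T_eq⁴ = S(1−A)/(4σ).
T_eq = [29.4 × 0.86 / (4 × 5.67×10⁻⁸)]^(1/4) = (1.12×10⁸)^(1/4) = 103 K.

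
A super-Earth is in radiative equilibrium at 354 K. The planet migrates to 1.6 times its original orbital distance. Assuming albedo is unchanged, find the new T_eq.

T_eq ∝ L^(1/4) · d^(−1/2).
T′ = 354 / 1.6^(1/2) = 280 K.

T_eq ≈ 280 K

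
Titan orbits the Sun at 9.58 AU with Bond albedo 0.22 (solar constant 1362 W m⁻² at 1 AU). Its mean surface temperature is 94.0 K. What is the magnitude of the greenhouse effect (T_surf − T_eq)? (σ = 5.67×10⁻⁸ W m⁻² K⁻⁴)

ΔT ≈ 9.5 K

S = 1362/9.58² = 14.84 W m⁻².
T_eq = [S(1−A)/(4σ)]^(1/4) = [14.84×0.78/(4×5.67×10⁻⁸)]^(1/4) = 84.5 K.
ΔT = T_surf − T_eq = 94 − 84.5.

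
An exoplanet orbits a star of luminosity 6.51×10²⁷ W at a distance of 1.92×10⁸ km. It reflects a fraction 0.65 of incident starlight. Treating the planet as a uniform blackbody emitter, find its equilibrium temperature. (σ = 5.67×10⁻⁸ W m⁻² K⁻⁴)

T_eq ≈ 384 K

d = 1.92×10⁸ km = 1.92×10¹¹ m.
Flux: S = L/(4πd²) = 6.51×10²⁷/(4π×(1.92×10¹¹)²) = 1.41×10⁴ W m⁻².
Energy balance: absorbed = emitted ⇒ πR²·S(1−A) = 4πR²·σT_eq⁴, so T_eq⁴ = S(1−A)/(4σ).
T_eq = [1.41×10⁴ × 0.35 / (4 × 5.67×10⁻⁸)]^(1/4) = (2.17×10¹⁰)^(1/4) = 384 K.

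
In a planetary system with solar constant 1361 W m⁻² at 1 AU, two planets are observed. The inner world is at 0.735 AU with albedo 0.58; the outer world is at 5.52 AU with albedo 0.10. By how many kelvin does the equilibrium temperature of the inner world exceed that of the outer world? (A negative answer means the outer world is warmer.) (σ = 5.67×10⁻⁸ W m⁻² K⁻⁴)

ΔT ≈ 146.0 K

T_eq = [S₀(1−A)/(4σd²)]^(1/4), so T ∝ (1−A)^(1/4) / √d.
T₁ = [1361×0.42/(4×5.67×10⁻⁸×0.735²)]^(1/4) = 261.35 K.
T₂ = [1361×0.90/(4×5.67×10⁻⁸×5.52²)]^(1/4) = 115.38 K.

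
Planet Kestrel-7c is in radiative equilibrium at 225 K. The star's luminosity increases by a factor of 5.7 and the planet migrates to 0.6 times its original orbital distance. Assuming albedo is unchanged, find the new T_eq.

T_eq ≈ 449 K

T_eq ∝ L^(1/4) · d^(−1/2).
T′ = 225 × 5.7^(1/4) / 0.6^(1/2) = 449 K.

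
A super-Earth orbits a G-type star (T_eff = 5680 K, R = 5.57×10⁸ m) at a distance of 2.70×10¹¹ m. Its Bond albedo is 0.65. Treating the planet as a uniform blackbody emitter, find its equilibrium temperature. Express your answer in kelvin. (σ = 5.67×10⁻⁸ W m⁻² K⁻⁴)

T_eq ≈ 140 K

L = 4πR_⋆²σT_⋆⁴ = 4π(5.57×10⁸)² × 5.67×10⁻⁸ × (5680)⁴ = 2.30×10²⁶ W.
S = L/(4πd²) = 251 W m⁻².
Energy balance: absorbed = emitted ⇒ πR²·S(1−A) = 4πR²·σT_eq⁴, so T_eq⁴ = S(1−A)/(4σ).
T_eq = [251 × 0.35 / (4 × 5.67×10⁻⁸)]^(1/4) = (3.88×10⁸)^(1/4) = 140 K.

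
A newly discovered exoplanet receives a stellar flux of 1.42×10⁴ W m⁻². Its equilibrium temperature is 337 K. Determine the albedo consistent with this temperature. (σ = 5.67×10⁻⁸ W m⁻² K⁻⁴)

From T_eq⁴ = S(1−A)/(4σ): 1−A = 4σT_eq⁴/S.
1−A = 4 × 5.67×10⁻⁸ × (337)⁴ / 1.42×10⁴ = 0.206.

A ≈ 0.79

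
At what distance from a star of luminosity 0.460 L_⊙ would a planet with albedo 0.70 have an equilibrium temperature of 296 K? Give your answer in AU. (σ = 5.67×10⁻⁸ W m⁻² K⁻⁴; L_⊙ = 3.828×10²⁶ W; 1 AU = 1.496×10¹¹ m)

d ≈ 0.328 AU

L = 0.460 × 3.828×10²⁶ = 1.76×10²⁶ W.
From T_eq⁴ = L(1−A)/(16πσd²): d = √[L(1−A)/(16πσT_eq⁴)].
d = √[1.76×10²⁶ × 0.30 / (16π × 5.67×10⁻⁸ × (296)⁴)] = 4.91×10¹⁰ m = 0.328 AU.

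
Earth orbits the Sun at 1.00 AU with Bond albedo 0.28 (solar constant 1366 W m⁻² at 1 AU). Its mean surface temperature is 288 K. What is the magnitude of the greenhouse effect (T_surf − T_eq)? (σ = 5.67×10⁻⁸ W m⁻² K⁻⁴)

S = 1366/1.00² = 1366 W m⁻².
T_eq = [S(1−A)/(4σ)]^(1/4) = [1366×0.72/(4×5.67×10⁻⁸)]^(1/4) = 256.6 K.
ΔT = T_surf − T_eq = 288 − 256.6.

ΔT ≈ 31.4 K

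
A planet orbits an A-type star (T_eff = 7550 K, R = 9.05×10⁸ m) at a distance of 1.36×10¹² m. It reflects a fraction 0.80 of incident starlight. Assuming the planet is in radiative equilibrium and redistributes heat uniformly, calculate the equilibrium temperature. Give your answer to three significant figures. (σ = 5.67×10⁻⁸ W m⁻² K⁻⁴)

L = 4πR_⋆²σT_⋆⁴ = 4π(9.05×10⁸)² × 5.67×10⁻⁸ × (7550)⁴ = 1.90×10²⁷ W.
S = L/(4πd²) = 81.6 W m⁻².
Energy balance: absorbed = emitted ⇒ πR²·S(1−A) = 4πR²·σT_eq⁴, so T_eq⁴ = S(1−A)/(4σ).
T_eq = [81.6 × 0.20 / (4 × 5.67×10⁻⁸)]^(1/4) = (7.19×10⁷)^(1/4) = 92.1 K.

T_eq ≈ 92.1 K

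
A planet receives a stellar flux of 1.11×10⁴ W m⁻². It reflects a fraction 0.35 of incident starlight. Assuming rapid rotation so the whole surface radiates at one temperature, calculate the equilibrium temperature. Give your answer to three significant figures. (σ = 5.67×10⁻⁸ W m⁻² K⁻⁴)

Energy balance: absorbed = emitted ⇒ πR²·S(1−A) = 4πR²·σT_eq⁴, so T_eq⁴ = S(1−A)/(4σ).
T_eq = [1.11×10⁴ × 0.65 / (4 × 5.67×10⁻⁸)]^(1/4) = (3.18×10¹⁰)^(1/4) = 422 K.

T_eq ≈ 422 K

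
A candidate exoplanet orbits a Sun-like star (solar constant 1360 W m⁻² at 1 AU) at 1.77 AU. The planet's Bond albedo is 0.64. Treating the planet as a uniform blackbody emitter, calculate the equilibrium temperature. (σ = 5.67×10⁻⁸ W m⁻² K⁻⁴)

Flux at 1.77 AU: S = 1360/1.77² = 434 W m⁻².
Energy balance: absorbed = emitted ⇒ πR²·S(1−A) = 4πR²·σT_eq⁴, so T_eq⁴ = S(1−A)/(4σ).
T_eq = [434 × 0.36 / (4 × 5.67×10⁻⁸)]^(1/4) = (6.89×10⁸)^(1/4) = 162 K.

T_eq ≈ 162 K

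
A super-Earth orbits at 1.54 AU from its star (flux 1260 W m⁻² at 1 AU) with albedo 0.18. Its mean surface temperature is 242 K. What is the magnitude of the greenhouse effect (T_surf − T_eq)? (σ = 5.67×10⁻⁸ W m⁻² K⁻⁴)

ΔT ≈ 32.6 K

S = 1260/1.54² = 531.3 W m⁻².
T_eq = [S(1−A)/(4σ)]^(1/4) = [531.3×0.82/(4×5.67×10⁻⁸)]^(1/4) = 209.4 K.
ΔT = T_surf − T_eq = 242 − 209.4.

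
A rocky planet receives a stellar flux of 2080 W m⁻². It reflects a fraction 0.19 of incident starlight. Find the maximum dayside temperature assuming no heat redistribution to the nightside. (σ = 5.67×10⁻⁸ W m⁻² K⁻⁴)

T_ss ≈ 415 K

With no redistribution each surface element balances locally: S(1−A) = σT⁴.
T = [2080 × 0.81 / 5.67×10⁻⁸]^(1/4) = (2.97×10¹⁰)^(1/4) = 415 K.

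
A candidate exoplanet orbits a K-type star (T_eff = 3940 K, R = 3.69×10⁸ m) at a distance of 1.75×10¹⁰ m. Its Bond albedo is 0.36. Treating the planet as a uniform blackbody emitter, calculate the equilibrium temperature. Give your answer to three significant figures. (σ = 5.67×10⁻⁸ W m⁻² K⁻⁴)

T_eq ≈ 362 K

L = 4πR_⋆²σT_⋆⁴ = 4π(3.69×10⁸)² × 5.67×10⁻⁸ × (3940)⁴ = 2.34×10²⁵ W.
S = L/(4πd²) = 6070 W m⁻².
Energy balance: absorbed = emitted ⇒ πR²·S(1−A) = 4πR²·σT_eq⁴, so T_eq⁴ = S(1−A)/(4σ).
T_eq = [6070 × 0.64 / (4 × 5.67×10⁻⁸)]^(1/4) = (1.71×10¹⁰)^(1/4) = 362 K.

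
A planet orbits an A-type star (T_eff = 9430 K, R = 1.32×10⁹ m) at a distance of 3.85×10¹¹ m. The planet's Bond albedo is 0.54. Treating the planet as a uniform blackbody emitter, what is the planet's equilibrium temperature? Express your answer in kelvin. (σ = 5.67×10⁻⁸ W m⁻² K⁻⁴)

L = 4πR_⋆²σT_⋆⁴ = 4π(1.32×10⁹)² × 5.67×10⁻⁸ × (9430)⁴ = 9.82×10²⁷ W.
S = L/(4πd²) = 5270 W m⁻².
Energy balance: absorbed = emitted ⇒ πR²·S(1−A) = 4πR²·σT_eq⁴, so T_eq⁴ = S(1−A)/(4σ).
T_eq = [5270 × 0.46 / (4 × 5.67×10⁻⁸)]^(1/4) = (1.07×10¹⁰)^(1/4) = 322 K.

T_eq ≈ 322 K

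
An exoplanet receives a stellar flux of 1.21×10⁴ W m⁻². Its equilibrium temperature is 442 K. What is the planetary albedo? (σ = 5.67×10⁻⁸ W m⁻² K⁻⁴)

From T_eq⁴ = S(1−A)/(4σ): 1−A = 4σT_eq⁴/S.
1−A = 4 × 5.67×10⁻⁸ × (442)⁴ / 1.21×10⁴ = 0.715.

A ≈ 0.28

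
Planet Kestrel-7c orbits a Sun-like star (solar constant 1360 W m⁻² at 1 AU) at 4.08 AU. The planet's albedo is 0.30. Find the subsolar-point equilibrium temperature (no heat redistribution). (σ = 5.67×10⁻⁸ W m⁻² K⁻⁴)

T_ss ≈ 178 K

Flux at 4.08 AU: S = 1360/4.08² = 81.7 W m⁻².
At the subsolar point the surface absorbs S(1−A) and emits σT⁴ per unit area — no factor of 4, since only the local patch is in balance.
T = [81.7 × 0.70 / 5.67×10⁻⁸]^(1/4) = (1.01×10⁹)^(1/4) = 178 K.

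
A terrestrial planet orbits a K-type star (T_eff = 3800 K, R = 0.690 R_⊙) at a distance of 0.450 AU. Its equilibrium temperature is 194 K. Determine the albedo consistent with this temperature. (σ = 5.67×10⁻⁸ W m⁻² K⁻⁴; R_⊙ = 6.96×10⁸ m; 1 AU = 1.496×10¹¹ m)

A ≈ 0.47

R_⋆ = 0.690 × 6.96×10⁸ = 4.80×10⁸ m.
d = 0.450 AU = 6.73×10¹⁰ m.
L = 4πR_⋆²σT_⋆⁴ = 4π(4.80×10⁸)² × 5.67×10⁻⁸ × (3800)⁴ = 3.43×10²⁵ W.
S = L/(4πd²) = 602 W m⁻².
From T_eq⁴ = S(1−A)/(4σ): 1−A = 4σT_eq⁴/S.
1−A = 4 × 5.67×10⁻⁸ × (194)⁴ / 602 = 0.534.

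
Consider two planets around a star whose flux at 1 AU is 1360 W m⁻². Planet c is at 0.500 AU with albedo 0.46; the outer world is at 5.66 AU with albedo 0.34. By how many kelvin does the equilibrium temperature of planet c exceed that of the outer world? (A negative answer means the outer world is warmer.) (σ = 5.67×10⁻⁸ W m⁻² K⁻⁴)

T_eq = [S₀(1−A)/(4σd²)]^(1/4), so T ∝ (1−A)^(1/4) / √d.
T₁ = [1360×0.54/(4×5.67×10⁻⁸×0.500²)]^(1/4) = 337.36 K.
T₂ = [1360×0.66/(4×5.67×10⁻⁸×5.66²)]^(1/4) = 105.43 K.

ΔT ≈ 231.9 K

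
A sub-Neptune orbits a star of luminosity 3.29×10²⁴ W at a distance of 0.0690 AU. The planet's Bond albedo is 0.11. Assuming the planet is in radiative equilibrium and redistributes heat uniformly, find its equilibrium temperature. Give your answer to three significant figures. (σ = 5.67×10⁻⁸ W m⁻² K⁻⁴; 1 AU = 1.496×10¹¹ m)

T_eq ≈ 313 K

d = 0.0690 AU = 1.03×10¹⁰ m.
Flux: S = L/(4πd²) = 3.29×10²⁴/(4π×(1.03×10¹⁰)²) = 2460 W m⁻².
Energy balance: absorbed = emitted ⇒ πR²·S(1−A) = 4πR²·σT_eq⁴, so T_eq⁴ = S(1−A)/(4σ).
T_eq = [2460 × 0.89 / (4 × 5.67×10⁻⁸)]^(1/4) = (9.64×10⁹)^(1/4) = 313 K.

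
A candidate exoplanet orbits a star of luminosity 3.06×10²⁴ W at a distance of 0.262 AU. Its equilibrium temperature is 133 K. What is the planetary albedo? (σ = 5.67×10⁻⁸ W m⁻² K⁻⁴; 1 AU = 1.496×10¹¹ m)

d = 0.262 AU = 3.92×10¹⁰ m.
Flux: S = L/(4πd²) = 3.06×10²⁴/(4π×(3.92×10¹⁰)²) = 159 W m⁻².
From T_eq⁴ = S(1−A)/(4σ): 1−A = 4σT_eq⁴/S.
1−A = 4 × 5.67×10⁻⁸ × (133)⁴ / 159 = 0.448.

A ≈ 0.55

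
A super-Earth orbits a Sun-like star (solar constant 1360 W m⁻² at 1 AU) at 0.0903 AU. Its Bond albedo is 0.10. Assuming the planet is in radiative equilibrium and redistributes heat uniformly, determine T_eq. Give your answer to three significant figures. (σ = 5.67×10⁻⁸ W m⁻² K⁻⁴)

Flux at 0.0903 AU: S = 1360/0.0903² = 1.67×10⁵ W m⁻².
Energy balance: absorbed = emitted ⇒ πR²·S(1−A) = 4πR²·σT_eq⁴, so T_eq⁴ = S(1−A)/(4σ).
T_eq = [1.67×10⁵ × 0.90 / (4 × 5.67×10⁻⁸)]^(1/4) = (6.62×10¹¹)^(1/4) = 902 K.

T_eq ≈ 902 K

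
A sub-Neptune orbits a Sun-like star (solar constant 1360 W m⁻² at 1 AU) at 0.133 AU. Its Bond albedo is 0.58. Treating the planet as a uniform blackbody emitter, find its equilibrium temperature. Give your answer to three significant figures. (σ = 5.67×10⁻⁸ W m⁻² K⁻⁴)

T_eq ≈ 614 K

Flux at 0.133 AU: S = 1360/0.133² = 7.69×10⁴ W m⁻².
Energy balance: absorbed = emitted ⇒ πR²·S(1−A) = 4πR²·σT_eq⁴, so T_eq⁴ = S(1−A)/(4σ).
T_eq = [7.69×10⁴ × 0.42 / (4 × 5.67×10⁻⁸)]^(1/4) = (1.42×10¹¹)^(1/4) = 614 K.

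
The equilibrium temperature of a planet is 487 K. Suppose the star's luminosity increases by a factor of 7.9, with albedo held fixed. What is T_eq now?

T_eq ≈ 816 K

T_eq ∝ L^(1/4) · d^(−1/2).
T′ = 487 × 7.9^(1/4) = 816 K.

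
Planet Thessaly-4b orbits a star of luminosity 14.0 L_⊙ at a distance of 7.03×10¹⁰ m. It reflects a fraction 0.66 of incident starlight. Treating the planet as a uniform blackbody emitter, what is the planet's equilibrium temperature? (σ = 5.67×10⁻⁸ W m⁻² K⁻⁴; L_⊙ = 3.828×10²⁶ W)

T_eq ≈ 600 K

L = 14.0 × 3.828×10²⁶ = 5.36×10²⁷ W.
Flux: S = L/(4πd²) = 5.36×10²⁷/(4π×(7.03×10¹⁰)²) = 8.63×10⁴ W m⁻².
Energy balance: absorbed = emitted ⇒ πR²·S(1−A) = 4πR²·σT_eq⁴, so T_eq⁴ = S(1−A)/(4σ).
T_eq = [8.63×10⁴ × 0.34 / (4 × 5.67×10⁻⁸)]^(1/4) = (1.29×10¹¹)^(1/4) = 600 K.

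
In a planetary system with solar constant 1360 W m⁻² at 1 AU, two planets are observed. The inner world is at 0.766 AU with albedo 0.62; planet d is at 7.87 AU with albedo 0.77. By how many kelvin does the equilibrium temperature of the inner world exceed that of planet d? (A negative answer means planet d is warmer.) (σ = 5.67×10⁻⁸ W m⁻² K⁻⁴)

T_eq = [S₀(1−A)/(4σd²)]^(1/4), so T ∝ (1−A)^(1/4) / √d.
T₁ = [1360×0.38/(4×5.67×10⁻⁸×0.766²)]^(1/4) = 249.64 K.
T₂ = [1360×0.23/(4×5.67×10⁻⁸×7.87²)]^(1/4) = 68.69 K.

ΔT ≈ 180.9 K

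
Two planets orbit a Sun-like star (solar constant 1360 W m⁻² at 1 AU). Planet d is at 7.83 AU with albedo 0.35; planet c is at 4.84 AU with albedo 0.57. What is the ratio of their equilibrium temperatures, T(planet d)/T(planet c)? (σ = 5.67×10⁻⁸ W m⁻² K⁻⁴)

T_eq = [S₀(1−A)/(4σd²)]^(1/4), so T ∝ (1−A)^(1/4) / √d.
T₁ = [1360×0.65/(4×5.67×10⁻⁸×7.83²)]^(1/4) = 89.29 K.
T₂ = [1360×0.43/(4×5.67×10⁻⁸×4.84²)]^(1/4) = 102.43 K.

T₁/T₂ ≈ 0.872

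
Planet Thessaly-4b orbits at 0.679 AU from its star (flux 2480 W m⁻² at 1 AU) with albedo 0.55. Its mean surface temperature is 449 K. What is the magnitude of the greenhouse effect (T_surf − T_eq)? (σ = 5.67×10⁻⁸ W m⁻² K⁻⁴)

S = 2480/0.679² = 5379 W m⁻².
T_eq = [S(1−A)/(4σ)]^(1/4) = [5379×0.45/(4×5.67×10⁻⁸)]^(1/4) = 321.4 K.
ΔT = T_surf − T_eq = 449 − 321.4.

ΔT ≈ 127.6 K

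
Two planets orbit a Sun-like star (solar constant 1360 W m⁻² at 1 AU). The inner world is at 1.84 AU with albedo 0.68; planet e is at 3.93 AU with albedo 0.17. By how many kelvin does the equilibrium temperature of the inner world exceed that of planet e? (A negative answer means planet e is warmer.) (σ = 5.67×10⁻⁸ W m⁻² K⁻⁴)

T_eq = [S₀(1−A)/(4σd²)]^(1/4), so T ∝ (1−A)^(1/4) / √d.
T₁ = [1360×0.32/(4×5.67×10⁻⁸×1.84²)]^(1/4) = 154.30 K.
T₂ = [1360×0.83/(4×5.67×10⁻⁸×3.93²)]^(1/4) = 133.98 K.

ΔT ≈ 20.3 K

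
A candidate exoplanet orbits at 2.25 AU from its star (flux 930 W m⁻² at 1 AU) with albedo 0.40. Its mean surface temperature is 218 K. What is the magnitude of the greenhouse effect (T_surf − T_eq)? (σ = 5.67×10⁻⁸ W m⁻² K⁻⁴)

S = 930/2.25² = 183.7 W m⁻².
T_eq = [S(1−A)/(4σ)]^(1/4) = [183.7×0.60/(4×5.67×10⁻⁸)]^(1/4) = 148.5 K.
ΔT = T_surf − T_eq = 218 − 148.5.

ΔT ≈ 69.5 K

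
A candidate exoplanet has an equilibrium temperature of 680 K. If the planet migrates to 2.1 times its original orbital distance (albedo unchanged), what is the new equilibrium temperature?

T_eq ∝ L^(1/4) · d^(−1/2).
T′ = 680 / 2.1^(1/2) = 469 K.

T_eq ≈ 469 K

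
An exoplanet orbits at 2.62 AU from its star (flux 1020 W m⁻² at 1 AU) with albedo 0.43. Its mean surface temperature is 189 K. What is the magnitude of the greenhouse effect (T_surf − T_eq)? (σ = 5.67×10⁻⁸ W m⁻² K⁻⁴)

ΔT ≈ 50.0 K

S = 1020/2.62² = 148.6 W m⁻².
T_eq = [S(1−A)/(4σ)]^(1/4) = [148.6×0.57/(4×5.67×10⁻⁸)]^(1/4) = 139.0 K.
ΔT = T_surf − T_eq = 189 − 139.0.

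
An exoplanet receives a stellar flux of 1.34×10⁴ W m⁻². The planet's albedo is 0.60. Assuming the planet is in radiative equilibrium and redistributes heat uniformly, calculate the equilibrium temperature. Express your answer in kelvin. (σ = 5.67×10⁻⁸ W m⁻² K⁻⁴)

T_eq ≈ 392 K

Energy balance: absorbed = emitted ⇒ πR²·S(1−A) = 4πR²·σT_eq⁴, so T_eq⁴ = S(1−A)/(4σ).
T_eq = [1.34×10⁴ × 0.40 / (4 × 5.67×10⁻⁸)]^(1/4) = (2.36×10¹⁰)^(1/4) = 392 K.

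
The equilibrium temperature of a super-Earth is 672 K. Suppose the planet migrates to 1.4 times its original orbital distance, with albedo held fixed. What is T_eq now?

T_eq ≈ 568 K

T_eq ∝ L^(1/4) · d^(−1/2).
T′ = 672 / 1.4^(1/2) = 568 K.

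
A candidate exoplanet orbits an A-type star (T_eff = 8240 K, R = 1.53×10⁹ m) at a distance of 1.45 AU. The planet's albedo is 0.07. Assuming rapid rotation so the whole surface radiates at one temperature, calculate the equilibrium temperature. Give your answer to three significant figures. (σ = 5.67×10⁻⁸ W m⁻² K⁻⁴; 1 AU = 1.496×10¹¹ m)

T_eq ≈ 481 K

d = 1.45 AU = 2.17×10¹¹ m.
L = 4πR_⋆²σT_⋆⁴ = 4π(1.53×10⁹)² × 5.67×10⁻⁸ × (8240)⁴ = 7.69×10²⁷ W.
S = L/(4πd²) = 1.30×10⁴ W m⁻².
Energy balance: absorbed = emitted ⇒ πR²·S(1−A) = 4πR²·σT_eq⁴, so T_eq⁴ = S(1−A)/(4σ).
T_eq = [1.30×10⁴ × 0.93 / (4 × 5.67×10⁻⁸)]^(1/4) = (5.33×10¹⁰)^(1/4) = 481 K.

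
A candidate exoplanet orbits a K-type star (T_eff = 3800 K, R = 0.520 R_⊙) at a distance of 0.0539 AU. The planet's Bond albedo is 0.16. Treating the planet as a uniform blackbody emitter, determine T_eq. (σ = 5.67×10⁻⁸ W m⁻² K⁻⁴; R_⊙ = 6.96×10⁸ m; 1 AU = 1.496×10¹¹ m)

R_⋆ = 0.520 × 6.96×10⁸ = 3.62×10⁸ m.
d = 0.0539 AU = 8.06×10⁹ m.
L = 4πR_⋆²σT_⋆⁴ = 4π(3.62×10⁸)² × 5.67×10⁻⁸ × (3800)⁴ = 1.95×10²⁵ W.
S = L/(4πd²) = 2.38×10⁴ W m⁻².
Energy balance: absorbed = emitted ⇒ πR²·S(1−A) = 4πR²·σT_eq⁴, so T_eq⁴ = S(1−A)/(4σ).
T_eq = [2.38×10⁴ × 0.84 / (4 × 5.67×10⁻⁸)]^(1/4) = (8.82×10¹⁰)^(1/4) = 545 K.

T_eq ≈ 545 K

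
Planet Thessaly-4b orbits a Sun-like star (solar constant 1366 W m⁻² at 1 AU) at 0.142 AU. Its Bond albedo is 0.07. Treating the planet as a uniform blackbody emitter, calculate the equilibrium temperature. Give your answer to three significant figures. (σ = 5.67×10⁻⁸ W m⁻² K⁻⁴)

T_eq ≈ 726 K

Flux at 0.142 AU: S = 1366/0.142² = 6.77×10⁴ W m⁻².
Energy balance: absorbed = emitted ⇒ πR²·S(1−A) = 4πR²·σT_eq⁴, so T_eq⁴ = S(1−A)/(4σ).
T_eq = [6.77×10⁴ × 0.93 / (4 × 5.67×10⁻⁸)]^(1/4) = (2.78×10¹¹)^(1/4) = 726 K.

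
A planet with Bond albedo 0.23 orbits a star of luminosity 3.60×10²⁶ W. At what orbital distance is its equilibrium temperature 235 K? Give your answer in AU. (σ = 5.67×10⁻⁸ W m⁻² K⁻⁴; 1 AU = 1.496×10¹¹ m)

d ≈ 1.19 AU

From T_eq⁴ = L(1−A)/(16πσd²): d = √[L(1−A)/(16πσT_eq⁴)].
d = √[3.60×10²⁶ × 0.77 / (16π × 5.67×10⁻⁸ × (235)⁴)] = 1.79×10¹¹ m = 1.19 AU.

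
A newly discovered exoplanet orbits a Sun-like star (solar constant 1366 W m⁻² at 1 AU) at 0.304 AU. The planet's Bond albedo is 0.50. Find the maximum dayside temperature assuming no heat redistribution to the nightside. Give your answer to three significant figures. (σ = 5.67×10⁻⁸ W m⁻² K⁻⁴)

Flux at 0.304 AU: S = 1366/0.304² = 1.48×10⁴ W m⁻².
With no redistribution each surface element balances locally: S(1−A) = σT⁴.
T = [1.48×10⁴ × 0.50 / 5.67×10⁻⁸]^(1/4) = (1.30×10¹¹)^(1/4) = 601 K.

T_ss ≈ 601 K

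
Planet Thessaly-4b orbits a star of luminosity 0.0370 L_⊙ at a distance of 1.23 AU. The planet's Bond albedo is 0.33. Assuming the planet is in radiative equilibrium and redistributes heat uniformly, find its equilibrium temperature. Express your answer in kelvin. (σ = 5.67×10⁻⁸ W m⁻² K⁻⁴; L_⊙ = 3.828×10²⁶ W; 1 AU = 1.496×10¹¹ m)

d = 1.23 AU = 1.84×10¹¹ m.
L = 0.0370 × 3.828×10²⁶ = 1.42×10²⁵ W.
Flux: S = L/(4πd²) = 1.42×10²⁵/(4π×(1.84×10¹¹)²) = 33.3 W m⁻².
Energy balance: absorbed = emitted ⇒ πR²·S(1−A) = 4πR²·σT_eq⁴, so T_eq⁴ = S(1−A)/(4σ).
T_eq = [33.3 × 0.67 / (4 × 5.67×10⁻⁸)]^(1/4) = (9.83×10⁷)^(1/4) = 99.6 K.

T_eq ≈ 99.6 K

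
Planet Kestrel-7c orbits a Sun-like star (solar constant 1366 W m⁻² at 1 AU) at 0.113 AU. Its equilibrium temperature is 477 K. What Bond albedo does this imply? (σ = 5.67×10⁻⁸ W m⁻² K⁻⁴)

Flux at 0.113 AU: S = 1366/0.113² = 1.07×10⁵ W m⁻².
From T_eq⁴ = S(1−A)/(4σ): 1−A = 4σT_eq⁴/S.
1−A = 4 × 5.67×10⁻⁸ × (477)⁴ / 1.07×10⁵ = 0.110.

A ≈ 0.89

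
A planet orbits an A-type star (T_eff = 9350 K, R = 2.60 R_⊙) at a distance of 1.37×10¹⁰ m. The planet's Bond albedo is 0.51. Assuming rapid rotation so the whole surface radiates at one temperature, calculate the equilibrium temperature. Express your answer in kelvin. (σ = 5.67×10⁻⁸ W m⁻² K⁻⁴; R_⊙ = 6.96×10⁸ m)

R_⋆ = 2.60 × 6.96×10⁸ = 1.81×10⁹ m.
L = 4πR_⋆²σT_⋆⁴ = 4π(1.81×10⁹)² × 5.67×10⁻⁸ × (9350)⁴ = 1.78×10²⁸ W.
S = L/(4πd²) = 7.56×10⁶ W m⁻².
Energy balance: absorbed = emitted ⇒ πR²·S(1−A) = 4πR²·σT_eq⁴, so T_eq⁴ = S(1−A)/(4σ).
T_eq = [7.56×10⁶ × 0.49 / (4 × 5.67×10⁻⁸)]^(1/4) = (1.63×10¹³)^(1/4) = 2010 K.

T_eq ≈ 2010 K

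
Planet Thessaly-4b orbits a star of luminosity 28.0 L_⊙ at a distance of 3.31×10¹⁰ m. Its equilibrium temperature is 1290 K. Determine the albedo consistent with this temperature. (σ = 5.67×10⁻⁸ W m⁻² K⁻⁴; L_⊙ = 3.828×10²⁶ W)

L = 28.0 × 3.828×10²⁶ = 1.07×10²⁸ W.
Flux: S = L/(4πd²) = 1.07×10²⁸/(4π×(3.31×10¹⁰)²) = 7.79×10⁵ W m⁻².
From T_eq⁴ = S(1−A)/(4σ): 1−A = 4σT_eq⁴/S.
1−A = 4 × 5.67×10⁻⁸ × (1290)⁴ / 7.79×10⁵ = 0.807.

A ≈ 0.19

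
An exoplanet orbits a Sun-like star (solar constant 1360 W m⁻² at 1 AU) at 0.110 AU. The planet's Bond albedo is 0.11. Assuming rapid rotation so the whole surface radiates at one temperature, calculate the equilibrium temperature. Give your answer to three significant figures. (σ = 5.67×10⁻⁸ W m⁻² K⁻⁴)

T_eq ≈ 815 K

Flux at 0.110 AU: S = 1360/0.110² = 1.12×10⁵ W m⁻².
Energy balance: absorbed = emitted ⇒ πR²·S(1−A) = 4πR²·σT_eq⁴, so T_eq⁴ = S(1−A)/(4σ).
T_eq = [1.12×10⁵ × 0.89 / (4 × 5.67×10⁻⁸)]^(1/4) = (4.41×10¹¹)^(1/4) = 815 K.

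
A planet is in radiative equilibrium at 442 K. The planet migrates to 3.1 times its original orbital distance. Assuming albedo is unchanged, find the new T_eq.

T_eq ≈ 251 K

T_eq ∝ L^(1/4) · d^(−1/2).
T′ = 442 / 3.1^(1/2) = 251 K.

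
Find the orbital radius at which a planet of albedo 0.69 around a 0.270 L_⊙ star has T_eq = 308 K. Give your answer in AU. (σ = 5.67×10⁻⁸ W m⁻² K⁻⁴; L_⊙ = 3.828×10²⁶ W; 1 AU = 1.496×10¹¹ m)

d ≈ 0.236 AU

L = 0.270 × 3.828×10²⁶ = 1.03×10²⁶ W.
From T_eq⁴ = L(1−A)/(16πσd²): d = √[L(1−A)/(16πσT_eq⁴)].
d = √[1.03×10²⁶ × 0.31 / (16π × 5.67×10⁻⁸ × (308)⁴)] = 3.53×10¹⁰ m = 0.236 AU.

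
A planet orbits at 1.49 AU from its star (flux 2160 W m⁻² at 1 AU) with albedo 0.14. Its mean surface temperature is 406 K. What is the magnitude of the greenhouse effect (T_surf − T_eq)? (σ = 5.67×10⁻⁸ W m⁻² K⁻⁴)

ΔT ≈ 159.5 K

S = 2160/1.49² = 972.9 W m⁻².
T_eq = [S(1−A)/(4σ)]^(1/4) = [972.9×0.86/(4×5.67×10⁻⁸)]^(1/4) = 246.5 K.
ΔT = T_surf − T_eq = 406 − 246.5.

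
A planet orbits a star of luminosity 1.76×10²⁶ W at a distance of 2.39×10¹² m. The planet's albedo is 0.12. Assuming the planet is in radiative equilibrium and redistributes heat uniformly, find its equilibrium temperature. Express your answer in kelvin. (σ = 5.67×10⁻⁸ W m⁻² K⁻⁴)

Flux: S = L/(4πd²) = 1.76×10²⁶/(4π×(2.39×10¹²)²) = 2.45 W m⁻².
Energy balance: absorbed = emitted ⇒ πR²·S(1−A) = 4πR²·σT_eq⁴, so T_eq⁴ = S(1−A)/(4σ).
T_eq = [2.45 × 0.88 / (4 × 5.67×10⁻⁸)]^(1/4) = (9.51×10⁶)^(1/4) = 55.5 K.

T_eq ≈ 55.5 K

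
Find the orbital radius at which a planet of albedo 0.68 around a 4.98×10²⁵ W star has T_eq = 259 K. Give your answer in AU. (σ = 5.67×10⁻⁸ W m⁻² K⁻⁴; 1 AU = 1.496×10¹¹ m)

d ≈ 0.236 AU

From T_eq⁴ = L(1−A)/(16πσd²): d = √[L(1−A)/(16πσT_eq⁴)].
d = √[4.98×10²⁵ × 0.32 / (16π × 5.67×10⁻⁸ × (259)⁴)] = 3.53×10¹⁰ m = 0.236 AU.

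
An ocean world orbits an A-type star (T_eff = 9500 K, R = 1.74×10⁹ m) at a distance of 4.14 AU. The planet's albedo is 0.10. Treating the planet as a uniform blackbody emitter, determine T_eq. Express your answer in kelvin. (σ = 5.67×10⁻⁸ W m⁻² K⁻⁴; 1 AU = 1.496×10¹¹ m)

d = 4.14 AU = 6.19×10¹¹ m.
L = 4πR_⋆²σT_⋆⁴ = 4π(1.74×10⁹)² × 5.67×10⁻⁸ × (9500)⁴ = 1.76×10²⁸ W.
S = L/(4πd²) = 3650 W m⁻².
Energy balance: absorbed = emitted ⇒ πR²·S(1−A) = 4πR²·σT_eq⁴, so T_eq⁴ = S(1−A)/(4σ).
T_eq = [3650 × 0.90 / (4 × 5.67×10⁻⁸)]^(1/4) = (1.45×10¹⁰)^(1/4) = 347 K.

T_eq ≈ 347 K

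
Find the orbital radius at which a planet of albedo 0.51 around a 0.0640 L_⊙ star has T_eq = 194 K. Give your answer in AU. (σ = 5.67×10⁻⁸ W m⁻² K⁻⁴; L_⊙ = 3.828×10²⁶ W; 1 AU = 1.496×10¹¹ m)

d ≈ 0.365 AU

L = 0.0640 × 3.828×10²⁶ = 2.45×10²⁵ W.
From T_eq⁴ = L(1−A)/(16πσd²): d = √[L(1−A)/(16πσT_eq⁴)].
d = √[2.45×10²⁵ × 0.49 / (16π × 5.67×10⁻⁸ × (194)⁴)] = 5.45×10¹⁰ m = 0.365 AU.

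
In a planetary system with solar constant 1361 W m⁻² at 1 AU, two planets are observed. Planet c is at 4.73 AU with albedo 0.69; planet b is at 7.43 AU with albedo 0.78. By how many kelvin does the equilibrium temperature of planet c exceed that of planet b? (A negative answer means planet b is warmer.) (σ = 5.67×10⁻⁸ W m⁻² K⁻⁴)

ΔT ≈ 25.6 K

T_eq = [S₀(1−A)/(4σd²)]^(1/4), so T ∝ (1−A)^(1/4) / √d.
T₁ = [1361×0.31/(4×5.67×10⁻⁸×4.73²)]^(1/4) = 95.49 K.
T₂ = [1361×0.22/(4×5.67×10⁻⁸×7.43²)]^(1/4) = 69.93 K.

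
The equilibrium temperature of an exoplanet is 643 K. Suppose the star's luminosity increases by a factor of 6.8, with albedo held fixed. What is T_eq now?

T_eq ≈ 1040 K

T_eq ∝ L^(1/4) · d^(−1/2).
T′ = 643 × 6.8^(1/4) = 1040 K.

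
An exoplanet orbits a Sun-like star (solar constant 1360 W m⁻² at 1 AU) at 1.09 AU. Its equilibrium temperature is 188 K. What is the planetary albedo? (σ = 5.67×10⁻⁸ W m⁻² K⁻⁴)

Flux at 1.09 AU: S = 1360/1.09² = 1140 W m⁻².
From T_eq⁴ = S(1−A)/(4σ): 1−A = 4σT_eq⁴/S.
1−A = 4 × 5.67×10⁻⁸ × (188)⁴ / 1140 = 0.248.

A ≈ 0.75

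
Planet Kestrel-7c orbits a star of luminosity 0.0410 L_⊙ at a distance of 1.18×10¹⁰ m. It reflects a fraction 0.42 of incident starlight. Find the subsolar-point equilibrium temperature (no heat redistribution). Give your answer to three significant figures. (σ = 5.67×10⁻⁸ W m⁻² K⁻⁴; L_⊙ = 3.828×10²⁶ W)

T_ss ≈ 550 K

L = 0.0410 × 3.828×10²⁶ = 1.57×10²⁵ W.
Flux: S = L/(4πd²) = 1.57×10²⁵/(4π×(1.18×10¹⁰)²) = 8970 W m⁻².
At the subsolar point the surface absorbs S(1−A) and emits σT⁴ per unit area — no factor of 4, since only the local patch is in balance.
T = [8970 × 0.58 / 5.67×10⁻⁸]^(1/4) = (9.18×10¹⁰)^(1/4) = 550 K.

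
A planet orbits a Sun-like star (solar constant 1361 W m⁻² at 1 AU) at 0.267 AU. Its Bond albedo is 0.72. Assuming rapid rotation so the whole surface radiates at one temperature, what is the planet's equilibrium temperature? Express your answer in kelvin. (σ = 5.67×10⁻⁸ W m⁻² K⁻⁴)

Flux at 0.267 AU: S = 1361/0.267² = 1.91×10⁴ W m⁻².
Energy balance: absorbed = emitted ⇒ πR²·S(1−A) = 4πR²·σT_eq⁴, so T_eq⁴ = S(1−A)/(4σ).
T_eq = [1.91×10⁴ × 0.28 / (4 × 5.67×10⁻⁸)]^(1/4) = (2.36×10¹⁰)^(1/4) = 392 K.

T_eq ≈ 392 K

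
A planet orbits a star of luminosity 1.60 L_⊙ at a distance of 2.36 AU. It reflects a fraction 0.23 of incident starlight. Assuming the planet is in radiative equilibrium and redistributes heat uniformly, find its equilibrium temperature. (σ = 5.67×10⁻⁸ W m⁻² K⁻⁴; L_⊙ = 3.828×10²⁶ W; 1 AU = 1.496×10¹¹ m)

d = 2.36 AU = 3.53×10¹¹ m.
L = 1.60 × 3.828×10²⁶ = 6.12×10²⁶ W.
Flux: S = L/(4πd²) = 6.12×10²⁶/(4π×(3.53×10¹¹)²) = 391 W m⁻².
Energy balance: absorbed = emitted ⇒ πR²·S(1−A) = 4πR²·σT_eq⁴, so T_eq⁴ = S(1−A)/(4σ).
T_eq = [391 × 0.77 / (4 × 5.67×10⁻⁸)]^(1/4) = (1.33×10⁹)^(1/4) = 191 K.

T_eq ≈ 191 K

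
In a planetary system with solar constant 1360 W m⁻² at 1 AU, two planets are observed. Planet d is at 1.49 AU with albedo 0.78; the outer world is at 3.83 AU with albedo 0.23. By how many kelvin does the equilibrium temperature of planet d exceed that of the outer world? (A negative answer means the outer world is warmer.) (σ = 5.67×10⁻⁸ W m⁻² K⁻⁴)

ΔT ≈ 22.9 K

T_eq = [S₀(1−A)/(4σd²)]^(1/4), so T ∝ (1−A)^(1/4) / √d.
T₁ = [1360×0.22/(4×5.67×10⁻⁸×1.49²)]^(1/4) = 156.13 K.
T₂ = [1360×0.77/(4×5.67×10⁻⁸×3.83²)]^(1/4) = 133.20 K.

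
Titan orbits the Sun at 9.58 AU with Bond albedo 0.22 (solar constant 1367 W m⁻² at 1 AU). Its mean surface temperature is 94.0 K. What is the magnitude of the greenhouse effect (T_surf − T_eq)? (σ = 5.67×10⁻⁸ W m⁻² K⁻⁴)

ΔT ≈ 9.4 K

S = 1367/9.58² = 14.89 W m⁻².
T_eq = [S(1−A)/(4σ)]^(1/4) = [14.89×0.78/(4×5.67×10⁻⁸)]^(1/4) = 84.6 K.
ΔT = T_surf − T_eq = 94 − 84.6.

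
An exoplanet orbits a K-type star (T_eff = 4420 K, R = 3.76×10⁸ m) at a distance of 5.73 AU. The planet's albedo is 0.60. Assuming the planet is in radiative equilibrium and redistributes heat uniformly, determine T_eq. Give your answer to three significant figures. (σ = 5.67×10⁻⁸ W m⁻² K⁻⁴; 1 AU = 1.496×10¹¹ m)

T_eq ≈ 52.1 K

d = 5.73 AU = 8.57×10¹¹ m.
L = 4πR_⋆²σT_⋆⁴ = 4π(3.76×10⁸)² × 5.67×10⁻⁸ × (4420)⁴ = 3.84×10²⁵ W.
S = L/(4πd²) = 4.16 W m⁻².
Energy balance: absorbed = emitted ⇒ πR²·S(1−A) = 4πR²·σT_eq⁴, so T_eq⁴ = S(1−A)/(4σ).
T_eq = [4.16 × 0.40 / (4 × 5.67×10⁻⁸)]^(1/4) = (7.34×10⁶)^(1/4) = 52.1 K.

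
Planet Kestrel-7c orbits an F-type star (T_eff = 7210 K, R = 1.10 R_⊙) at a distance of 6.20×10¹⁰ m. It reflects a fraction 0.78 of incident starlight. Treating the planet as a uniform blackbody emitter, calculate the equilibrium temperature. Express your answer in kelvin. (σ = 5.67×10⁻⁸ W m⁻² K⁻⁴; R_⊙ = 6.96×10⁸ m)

T_eq ≈ 388 K

R_⋆ = 1.10 × 6.96×10⁸ = 7.66×10⁸ m.
L = 4πR_⋆²σT_⋆⁴ = 4π(7.66×10⁸)² × 5.67×10⁻⁸ × (7210)⁴ = 1.13×10²⁷ W.
S = L/(4πd²) = 2.34×10⁴ W m⁻².
Energy balance: absorbed = emitted ⇒ πR²·S(1−A) = 4πR²·σT_eq⁴, so T_eq⁴ = S(1−A)/(4σ).
T_eq = [2.34×10⁴ × 0.22 / (4 × 5.67×10⁻⁸)]^(1/4) = (2.27×10¹⁰)^(1/4) = 388 K.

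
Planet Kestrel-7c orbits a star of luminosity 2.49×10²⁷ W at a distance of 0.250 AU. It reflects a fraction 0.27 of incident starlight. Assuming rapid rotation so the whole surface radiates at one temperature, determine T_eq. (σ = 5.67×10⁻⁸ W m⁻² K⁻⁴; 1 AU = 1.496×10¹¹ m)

d = 0.250 AU = 3.74×10¹⁰ m.
Flux: S = L/(4πd²) = 2.49×10²⁷/(4π×(3.74×10¹⁰)²) = 1.42×10⁵ W m⁻².
Energy balance: absorbed = emitted ⇒ πR²·S(1−A) = 4πR²·σT_eq⁴, so T_eq⁴ = S(1−A)/(4σ).
T_eq = [1.42×10⁵ × 0.73 / (4 × 5.67×10⁻⁸)]^(1/4) = (4.56×10¹¹)^(1/4) = 822 K.

T_eq ≈ 822 K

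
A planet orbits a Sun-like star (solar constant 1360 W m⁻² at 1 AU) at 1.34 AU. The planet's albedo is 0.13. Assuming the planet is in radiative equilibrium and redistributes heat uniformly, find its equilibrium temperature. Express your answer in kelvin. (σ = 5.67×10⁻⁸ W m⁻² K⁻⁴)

Flux at 1.34 AU: S = 1360/1.34² = 757 W m⁻².
Energy balance: absorbed = emitted ⇒ πR²·S(1−A) = 4πR²·σT_eq⁴, so T_eq⁴ = S(1−A)/(4σ).
T_eq = [757 × 0.87 / (4 × 5.67×10⁻⁸)]^(1/4) = (2.91×10⁹)^(1/4) = 232 K.

T_eq ≈ 232 K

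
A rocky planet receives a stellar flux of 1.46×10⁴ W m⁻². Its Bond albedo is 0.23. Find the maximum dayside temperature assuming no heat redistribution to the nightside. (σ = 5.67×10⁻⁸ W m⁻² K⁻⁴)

T_ss ≈ 667 K

With no redistribution each surface element balances locally: S(1−A) = σT⁴.
T = [1.46×10⁴ × 0.77 / 5.67×10⁻⁸]^(1/4) = (1.98×10¹¹)^(1/4) = 667 K.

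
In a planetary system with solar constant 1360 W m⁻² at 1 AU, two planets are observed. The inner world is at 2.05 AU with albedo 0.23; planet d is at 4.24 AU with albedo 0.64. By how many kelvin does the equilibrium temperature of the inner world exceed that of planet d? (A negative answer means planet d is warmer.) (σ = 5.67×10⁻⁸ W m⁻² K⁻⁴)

ΔT ≈ 77.4 K

T_eq = [S₀(1−A)/(4σd²)]^(1/4), so T ∝ (1−A)^(1/4) / √d.
T₁ = [1360×0.77/(4×5.67×10⁻⁸×2.05²)]^(1/4) = 182.06 K.
T₂ = [1360×0.36/(4×5.67×10⁻⁸×4.24²)]^(1/4) = 104.68 K.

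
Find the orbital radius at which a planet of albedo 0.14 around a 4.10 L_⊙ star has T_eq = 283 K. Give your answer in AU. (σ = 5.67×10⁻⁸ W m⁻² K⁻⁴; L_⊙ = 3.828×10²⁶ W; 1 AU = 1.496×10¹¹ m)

d ≈ 1.82 AU

L = 4.10 × 3.828×10²⁶ = 1.57×10²⁷ W.
From T_eq⁴ = L(1−A)/(16πσd²): d = √[L(1−A)/(16πσT_eq⁴)].
d = √[1.57×10²⁷ × 0.86 / (16π × 5.67×10⁻⁸ × (283)⁴)] = 2.72×10¹¹ m = 1.82 AU.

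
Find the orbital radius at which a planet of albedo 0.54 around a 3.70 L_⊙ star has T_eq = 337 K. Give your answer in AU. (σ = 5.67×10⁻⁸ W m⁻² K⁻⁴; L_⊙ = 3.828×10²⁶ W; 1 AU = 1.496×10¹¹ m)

L = 3.70 × 3.828×10²⁶ = 1.42×10²⁷ W.
From T_eq⁴ = L(1−A)/(16πσd²): d = √[L(1−A)/(16πσT_eq⁴)].
d = √[1.42×10²⁷ × 0.46 / (16π × 5.67×10⁻⁸ × (337)⁴)] = 1.33×10¹¹ m = 0.890 AU.

d ≈ 0.890 AU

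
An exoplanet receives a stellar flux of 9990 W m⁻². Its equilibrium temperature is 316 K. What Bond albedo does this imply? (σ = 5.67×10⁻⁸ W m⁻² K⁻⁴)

From T_eq⁴ = S(1−A)/(4σ): 1−A = 4σT_eq⁴/S.
1−A = 4 × 5.67×10⁻⁸ × (316)⁴ / 9990 = 0.226.

A ≈ 0.77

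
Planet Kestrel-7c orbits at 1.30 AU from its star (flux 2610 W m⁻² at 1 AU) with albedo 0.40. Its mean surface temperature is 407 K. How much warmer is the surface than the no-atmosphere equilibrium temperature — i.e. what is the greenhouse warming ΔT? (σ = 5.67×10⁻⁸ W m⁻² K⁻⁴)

ΔT ≈ 154.2 K

S = 2610/1.30² = 1544 W m⁻².
T_eq = [S(1−A)/(4σ)]^(1/4) = [1544×0.60/(4×5.67×10⁻⁸)]^(1/4) = 252.8 K.
ΔT = T_surf − T_eq = 407 − 252.8.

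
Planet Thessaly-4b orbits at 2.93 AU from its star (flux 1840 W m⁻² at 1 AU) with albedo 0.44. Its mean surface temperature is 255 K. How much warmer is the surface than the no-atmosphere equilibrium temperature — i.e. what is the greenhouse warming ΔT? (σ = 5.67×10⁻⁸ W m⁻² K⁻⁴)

S = 1840/2.93² = 214.3 W m⁻².
T_eq = [S(1−A)/(4σ)]^(1/4) = [214.3×0.56/(4×5.67×10⁻⁸)]^(1/4) = 151.7 K.
ΔT = T_surf − T_eq = 255 − 151.7.

ΔT ≈ 103.3 K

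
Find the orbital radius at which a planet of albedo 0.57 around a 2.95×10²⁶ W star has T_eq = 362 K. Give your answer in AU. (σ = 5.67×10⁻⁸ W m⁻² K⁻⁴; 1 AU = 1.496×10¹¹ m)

From T_eq⁴ = L(1−A)/(16πσd²): d = √[L(1−A)/(16πσT_eq⁴)].
d = √[2.95×10²⁶ × 0.43 / (16π × 5.67×10⁻⁸ × (362)⁴)] = 5.09×10¹⁰ m = 0.340 AU.

d ≈ 0.340 AU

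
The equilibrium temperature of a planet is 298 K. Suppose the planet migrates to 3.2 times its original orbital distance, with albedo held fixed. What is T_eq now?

T_eq ≈ 167 K

T_eq ∝ L^(1/4) · d^(−1/2).
T′ = 298 / 3.2^(1/2) = 167 K.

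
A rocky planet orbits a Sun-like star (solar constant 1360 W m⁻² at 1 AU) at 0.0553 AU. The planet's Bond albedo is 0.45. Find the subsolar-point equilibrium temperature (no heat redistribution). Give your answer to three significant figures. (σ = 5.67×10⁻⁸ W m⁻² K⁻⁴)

T_ss ≈ 1440 K

Flux at 0.0553 AU: S = 1360/0.0553² = 4.45×10⁵ W m⁻².
At the subsolar point the surface absorbs S(1−A) and emits σT⁴ per unit area — no factor of 4, since only the local patch is in balance.
T = [4.45×10⁵ × 0.55 / 5.67×10⁻⁸]^(1/4) = (4.31×10¹²)^(1/4) = 1440 K.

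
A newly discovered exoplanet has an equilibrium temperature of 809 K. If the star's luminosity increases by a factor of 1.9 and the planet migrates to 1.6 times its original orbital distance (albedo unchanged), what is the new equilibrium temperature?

T_eq ∝ L^(1/4) · d^(−1/2).
T′ = 809 × 1.9^(1/4) / 1.6^(1/2) = 751 K.

T_eq ≈ 751 K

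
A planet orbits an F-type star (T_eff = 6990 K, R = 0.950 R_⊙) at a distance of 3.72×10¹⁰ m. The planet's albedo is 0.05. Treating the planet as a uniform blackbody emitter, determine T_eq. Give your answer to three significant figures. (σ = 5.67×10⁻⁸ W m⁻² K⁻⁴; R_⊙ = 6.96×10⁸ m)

R_⋆ = 0.950 × 6.96×10⁸ = 6.61×10⁸ m.
L = 4πR_⋆²σT_⋆⁴ = 4π(6.61×10⁸)² × 5.67×10⁻⁸ × (6990)⁴ = 7.44×10²⁶ W.
S = L/(4πd²) = 4.28×10⁴ W m⁻².
Energy balance: absorbed = emitted ⇒ πR²·S(1−A) = 4πR²·σT_eq⁴, so T_eq⁴ = S(1−A)/(4σ).
T_eq = [4.28×10⁴ × 0.95 / (4 × 5.67×10⁻⁸)]^(1/4) = (1.79×10¹¹)^(1/4) = 651 K.

T_eq ≈ 651 K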